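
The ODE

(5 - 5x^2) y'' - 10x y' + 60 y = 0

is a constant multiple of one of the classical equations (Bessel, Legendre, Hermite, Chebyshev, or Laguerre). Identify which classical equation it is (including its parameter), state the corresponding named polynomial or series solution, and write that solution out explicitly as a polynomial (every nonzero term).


All three coefficients share the factor 5; dividing through by 5 gives  (1 - x^2) y'' - 2x y' + 12 y = 0.
This matches the Legendre equation (1 - x^2) y'' - 2x y' + n(n+1) y = 0 (note the -2x y' term) with n(n+1) = 12, so n = 3; the polynomial solution is P_3(x).
With y = sum_k a_k x^k, matching x^k gives (k+2)(k+1) a_{k+2} = [k(k+1) - n(n+1)] a_k = (k - 3)(k + 4) a_k. The right side vanishes at k = 3, so the series with the parity of 3 terminates at degree 3.
Standard normalization (P_n(1) = 1): leading coefficient (2n)!/(2^n (n!)^2) = 720/(8*36) = 5/2, so a_3 = 5/2. Work downward with a_k = (k+1)(k+2) a_{k+2} / ((k - 3)(k + 4)):
  a_1 = (2)(3)(5/2) / ((1 - 3)(1 + 4)) = 15/(-10) = -3/2
Hence P_3(x) = 5 x^3/2 - 3 x/2.

P_3(x); series = 5 x^3/2 - 3 x/2


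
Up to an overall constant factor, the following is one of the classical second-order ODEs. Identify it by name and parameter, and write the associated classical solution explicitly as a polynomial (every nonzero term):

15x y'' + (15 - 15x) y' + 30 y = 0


All three coefficients share the factor 15; dividing through by 15 gives  x y'' + (1 - x) y' + 2 y = 0.
This matches the Laguerre equation x y'' + (1 - x) y' + n y = 0 with n = 2; the polynomial solution is L_2(x).
With y = sum_k a_k x^k, matching x^k gives (k+1)k a_{k+1} + (k+1) a_{k+1} - k a_k + n a_k = 0, i.e. (k+1)^2 a_{k+1} = (k - n) a_k = (k - 2) a_k. The right side vanishes at k = 2, so the series terminates at degree 2.
Standard normalization L_n(0) = 1 gives a_0 = 1. Work upward with a_{k+1} = (k - 2) a_k / (k+1)^2:
  a_1 = (0 - 2)(1) / 1^2 = -2/1 = -2
  a_2 = (1 - 2)(-2) / 2^2 = 2/4 = 1/2
Hence L_2(x) = x^2/2 - 2 x + 1.

L_2(x); series = x^2/2 - 2 x + 1


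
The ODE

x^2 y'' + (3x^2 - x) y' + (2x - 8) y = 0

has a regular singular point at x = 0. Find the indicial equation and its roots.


Divide by x^2 to reach normal form y'' + P_1(x) y' + P_2(x) y = 0 with P_1(x) = 3 - 1/x and P_2(x) = 2/x - 8/x^2.
x = 0 is a singular point because the y'-coefficient 3 - 1/x has a pole at x = 0 and the y-coefficient 2/x - 8/x^2 has a pole at x = 0.
It is a regular singular point because x P_1(x) = p(x) = 3x - 1 and x^2 P_2(x) = q(x) = 2x - 8 are polynomials, hence analytic at x = 0.
p(0) = -1,  q(0) = -8.
Indicial equation: r(r-1) + p(0) r + q(0) = 0, i.e. r^2 + (p(0) - 1) r + q(0) = 0, i.e. r^2 - 2 r - 8 = 0.
Discriminant: (-2)^2 - 4(-8) = 36, so r = (2 ± 6)/2.
Solving: r_1 = 4, r_2 = -2.

indicial: r^2 - 2 r - 8 = 0; roots r_1 = 4, r_2 = -2


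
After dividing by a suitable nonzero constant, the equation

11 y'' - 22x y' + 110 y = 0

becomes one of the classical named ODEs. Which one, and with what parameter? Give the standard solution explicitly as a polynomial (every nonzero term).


All three coefficients share the factor 11; dividing through by 11 gives  y'' - 2x y' + 10 y = 0.
This matches the Hermite equation y'' - 2x y' + 2n y = 0 with 2n = 10, so n = 5; the polynomial solution is H_5(x).
With y = sum_k a_k x^k, matching x^k gives (k+2)(k+1) a_{k+2} = 2(k - n) a_k = 2(k - 5) a_k. The right side vanishes at k = 5, so the series with the parity of 5 terminates at degree 5.
Standard normalization: leading coefficient of H_n is 2^n, so a_5 = 2^5 = 32. Work downward with a_k = (k+1)(k+2) a_{k+2} / (2(k - n)):
  a_3 = (4)(5)(32) / (2(3 - 5)) = 640/(-4) = -160
  a_1 = (2)(3)(-160) / (2(1 - 5)) = -960/(-8) = 120
Hence H_5(x) = 32 x^5 - 160 x^3 + 120 x.

H_5(x); series = 32 x^5 - 160 x^3 + 120 x


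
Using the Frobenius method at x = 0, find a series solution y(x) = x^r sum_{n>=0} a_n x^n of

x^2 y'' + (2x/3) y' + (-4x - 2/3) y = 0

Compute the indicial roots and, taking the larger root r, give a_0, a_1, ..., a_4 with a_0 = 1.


Write in Frobenius form y'' + (p(x)/x) y' + (q(x)/x^2) y = 0:
  p(x) = 2/3,  q(x) = -4x - 2/3.
Indicial equation: r(r-1) + (2/3) r + (-2/3) = 0 -> roots r_1 = 1, r_2 = -2/3.
Take r = r_1 = 1. Let y(x) = x^r sum_{n>=0} a_n x^n with a_0 = 1.
Substitute y = x^r sum a_n x^n and match x^{r+n}. The recurrence is
  D(n) a_n - 4 a_{n-1} = 0,  where D(n) = (r+n)(r+n-1) + (2/3)(r+n) + (-2/3).
  a_n = 4 / D(n) * a_{n-1}.
Since the indicial polynomial factors as (r - r_1)(r - r_2), D(n) = (r_1 + n - r_1)(r_1 + n - r_2) = n(n + 5/3).
Evaluating step by step (a_0 = 1):
  n = 1: D(1) = 1(1 + 5/3) = 8/3; numerator = 4(1) = 4; a_1 = (4)/(8/3) = 3/2
  n = 2: D(2) = 2(2 + 5/3) = 22/3; numerator = 4(3/2) = 6; a_2 = (6)/(22/3) = 9/11
  n = 3: D(3) = 3(3 + 5/3) = 14; numerator = 4(9/11) = 36/11; a_3 = (36/11)/(14) = 18/77
  n = 4: D(4) = 4(4 + 5/3) = 68/3; numerator = 4(18/77) = 72/77; a_4 = (72/77)/(68/3) = 54/1309

r = 1; a_0 = 1; a_1 = 3/2; a_2 = 9/11; a_3 = 18/77; a_4 = 54/1309


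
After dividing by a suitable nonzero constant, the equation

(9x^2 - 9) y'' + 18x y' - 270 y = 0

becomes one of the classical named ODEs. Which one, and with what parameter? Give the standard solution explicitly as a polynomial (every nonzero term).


All three coefficients share the factor -9; dividing through by -9 gives  (1 - x^2) y'' - 2x y' + 30 y = 0.
This matches the Legendre equation (1 - x^2) y'' - 2x y' + n(n+1) y = 0 (note the -2x y' term) with n(n+1) = 30, so n = 5; the polynomial solution is P_5(x).
With y = sum_k a_k x^k, matching x^k gives (k+2)(k+1) a_{k+2} = [k(k+1) - n(n+1)] a_k = (k - 5)(k + 6) a_k. The right side vanishes at k = 5, so the series with the parity of 5 terminates at degree 5.
Standard normalization (P_n(1) = 1): leading coefficient (2n)!/(2^n (n!)^2) = 3628800/(32*14400) = 63/8, so a_5 = 63/8. Work downward with a_k = (k+1)(k+2) a_{k+2} / ((k - 5)(k + 6)):
  a_3 = (4)(5)(63/8) / ((3 - 5)(3 + 6)) = (315/2)/(-18) = -35/4
  a_1 = (2)(3)(-35/4) / ((1 - 5)(1 + 6)) = (-105/2)/(-28) = 15/8
Hence P_5(x) = 63 x^5/8 - 35 x^3/4 + 15 x/8.

P_5(x); series = 63 x^5/8 - 35 x^3/4 + 15 x/8


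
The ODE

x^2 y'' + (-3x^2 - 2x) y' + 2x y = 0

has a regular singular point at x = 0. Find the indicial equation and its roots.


Divide by x^2 to reach normal form y'' + P_1(x) y' + P_2(x) y = 0 with P_1(x) = -3 - 2/x and P_2(x) = 2/x.
x = 0 is a singular point because the y'-coefficient -3 - 2/x has a pole at x = 0 and the y-coefficient 2/x has a pole at x = 0.
It is a regular singular point because x P_1(x) = p(x) = -3x - 2 and x^2 P_2(x) = q(x) = 2x are polynomials, hence analytic at x = 0.
p(0) = -2,  q(0) = 0.
Indicial equation: r(r-1) + p(0) r + q(0) = 0, i.e. r^2 + (p(0) - 1) r + q(0) = 0, i.e. r^2 - 3 r = 0.
Discriminant: (-3)^2 - 4(0) = 9, so r = (3 ± 3)/2.
Solving: r_1 = 3, r_2 = 0.

indicial: r^2 - 3 r = 0; roots r_1 = 3, r_2 = 0


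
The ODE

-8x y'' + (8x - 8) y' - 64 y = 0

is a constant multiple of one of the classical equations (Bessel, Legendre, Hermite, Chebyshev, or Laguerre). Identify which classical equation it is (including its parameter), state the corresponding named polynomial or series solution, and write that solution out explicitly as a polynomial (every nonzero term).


All three coefficients share the factor -8; dividing through by -8 gives  x y'' + (1 - x) y' + 8 y = 0.
This matches the Laguerre equation x y'' + (1 - x) y' + n y = 0 with n = 8; the polynomial solution is L_8(x).
With y = sum_k a_k x^k, matching x^k gives (k+1)k a_{k+1} + (k+1) a_{k+1} - k a_k + n a_k = 0, i.e. (k+1)^2 a_{k+1} = (k - n) a_k = (k - 8) a_k. The right side vanishes at k = 8, so the series terminates at degree 8.
Standard normalization L_n(0) = 1 gives a_0 = 1. Work upward with a_{k+1} = (k - 8) a_k / (k+1)^2:
  a_1 = (0 - 8)(1) / 1^2 = -8/1 = -8
  a_2 = (1 - 8)(-8) / 2^2 = 56/4 = 14
  a_3 = (2 - 8)(14) / 3^2 = -84/9 = -28/3
  a_4 = (3 - 8)(-28/3) / 4^2 = (140/3)/16 = 35/12
  a_5 = (4 - 8)(35/12) / 5^2 = (-35/3)/25 = -7/15
  a_6 = (5 - 8)(-7/15) / 6^2 = (7/5)/36 = 7/180
  a_7 = (6 - 8)(7/180) / 7^2 = (-7/90)/49 = -1/630
  a_8 = (7 - 8)(-1/630) / 8^2 = (1/630)/64 = 1/40320
Hence L_8(x) = x^8/40320 - x^7/630 + 7 x^6/180 - 7 x^5/15 + 35 x^4/12 - 28 x^3/3 + 14 x^2 - 8 x + 1.

L_8(x); series = x^8/40320 - x^7/630 + 7 x^6/180 - 7 x^5/15 + 35 x^4/12 - 28 x^3/3 + 14 x^2 - 8 x + 1


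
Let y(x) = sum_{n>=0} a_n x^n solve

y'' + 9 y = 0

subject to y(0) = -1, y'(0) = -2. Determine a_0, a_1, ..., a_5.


Ansatz: y(x) = sum_{n>=0} a_n x^n, so y'(x) = sum_{n>=1} n a_n x^(n-1) and y''(x) = sum_{n>=2} n(n-1) a_n x^(n-2).
Substitute into P(x) y'' + Q(x) y' + R(x) y = 0 with P(x) = 1, Q(x) = 0, R(x) = 9, and match powers of x.
Initial conditions: a_0 = -1, a_1 = -2.
Setting the coefficient of each power of x to zero and solving order by order (substituting the coefficients already found):
  x^0: 2 a_2 + 9 a_0 = 0  ->  2 a_2 = -9 a_0 = 9  ->  a_2 = 9/2
  x^1: 6 a_3 + 9 a_1 = 0  ->  6 a_3 = -9 a_1 = 18  ->  a_3 = 3
  x^2: 12 a_4 + 9 a_2 = 0  ->  12 a_4 = -9 a_2 = -81/2  ->  a_4 = -27/8
  x^3: 20 a_5 + 9 a_3 = 0  ->  20 a_5 = -9 a_3 = -27  ->  a_5 = -27/20
Truncated series: y(x) = -1 - 2 x + (9/2) x^2 + 3 x^3 - (27/8) x^4 - (27/20) x^5 + O(x^6).

a_0 = -1; a_1 = -2; a_2 = 9/2; a_3 = 3; a_4 = -27/8; a_5 = -27/20


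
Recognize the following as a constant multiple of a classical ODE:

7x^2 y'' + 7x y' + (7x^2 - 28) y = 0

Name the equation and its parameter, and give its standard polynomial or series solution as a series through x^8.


All three coefficients share the factor 7; dividing through by 7 gives  x^2 y'' + x y' + (x^2 - 4) y = 0.
This matches the Bessel equation x^2 y'' + x y' + (x^2 - nu^2) y = 0 with nu^2 = 4, so nu = 2; the solution bounded at x = 0 is J_2(x).
Frobenius at x = 0: indicial roots ±nu; for r = nu the recurrence k(k + 2nu) c_k = -c_{k-2} gives the standard series J_nu(x) = sum_{k>=0} (-1)^k / (k! (k+nu)!) (x/2)^(2k+nu). Evaluate the first 4 terms:
  k = 0: (-1)^0 / (0! * 2! * 2^2) x^2 = 1/(1*2*4) x^2 = (1/8) x^2
  k = 1: (-1)^1 / (1! * 3! * 2^4) x^4 = -1/(1*6*16) x^4 = (-1/96) x^4
  k = 2: (-1)^2 / (2! * 4! * 2^6) x^6 = 1/(2*24*64) x^6 = (1/3072) x^6
  k = 3: (-1)^3 / (3! * 5! * 2^8) x^8 = -1/(6*120*256) x^8 = (-1/184320) x^8
Hence J_2(x) = -x^8/184320 + x^6/3072 - x^4/96 + x^2/8 + ....

J_2(x); series = -x^8/184320 + x^6/3072 - x^4/96 + x^2/8


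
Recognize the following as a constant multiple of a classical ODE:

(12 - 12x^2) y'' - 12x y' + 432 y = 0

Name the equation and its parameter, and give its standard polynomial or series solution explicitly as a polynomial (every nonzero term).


All three coefficients share the factor 12; dividing through by 12 gives  (1 - x^2) y'' - x y' + 36 y = 0.
This matches the Chebyshev equation (1 - x^2) y'' - x y' + n^2 y = 0 (note the -x y' term, not -2x y') with n^2 = 36, so n = 6; the polynomial solution is T_6(x).
With y = sum_k a_k x^k, matching x^k gives (k+2)(k+1) a_{k+2} = (k^2 - n^2) a_k = (k - 6)(k + 6) a_k. The right side vanishes at k = 6, so the series with the parity of 6 terminates at degree 6.
Standard normalization: leading coefficient of T_n is 2^(n-1), so a_6 = 2^5 = 32. Work downward with a_k = (k+1)(k+2) a_{k+2} / ((k - 6)(k + 6)):
  a_4 = (5)(6)(32) / ((4 - 6)(4 + 6)) = 960/(-20) = -48
  a_2 = (3)(4)(-48) / ((2 - 6)(2 + 6)) = -576/(-32) = 18
  a_0 = (1)(2)(18) / ((0 - 6)(0 + 6)) = 36/(-36) = -1
Hence T_6(x) = 32 x^6 - 48 x^4 + 18 x^2 - 1.

T_6(x); series = 32 x^6 - 48 x^4 + 18 x^2 - 1


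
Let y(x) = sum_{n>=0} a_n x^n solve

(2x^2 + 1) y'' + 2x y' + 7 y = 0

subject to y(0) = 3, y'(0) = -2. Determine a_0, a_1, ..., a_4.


Ansatz: y(x) = sum_{n>=0} a_n x^n, so y'(x) = sum_{n>=1} n a_n x^(n-1) and y''(x) = sum_{n>=2} n(n-1) a_n x^(n-2).
Substitute into P(x) y'' + Q(x) y' + R(x) y = 0 with P(x) = 2x^2 + 1, Q(x) = 2x, R(x) = 7, and match powers of x.
Initial conditions: a_0 = 3, a_1 = -2.
Setting the coefficient of each power of x to zero and solving order by order (substituting the coefficients already found):
  x^0: 2 a_2 + 7 a_0 = 0  ->  2 a_2 = -7 a_0 = -21  ->  a_2 = -21/2
  x^1: 6 a_3 + 9 a_1 = 0  ->  6 a_3 = -9 a_1 = 18  ->  a_3 = 3
  x^2: 12 a_4 + 15 a_2 = 0  ->  12 a_4 = -15 a_2 = 315/2  ->  a_4 = 105/8
Truncated series: y(x) = 3 - 2 x - (21/2) x^2 + 3 x^3 + (105/8) x^4 + O(x^5).

a_0 = 3; a_1 = -2; a_2 = -21/2; a_3 = 3; a_4 = 105/8


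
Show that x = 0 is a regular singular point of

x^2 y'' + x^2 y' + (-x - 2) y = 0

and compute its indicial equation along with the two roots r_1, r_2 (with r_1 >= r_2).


Divide by x^2 to reach normal form y'' + P_1(x) y' + P_2(x) y = 0 with P_1(x) = 1 and P_2(x) = -1/x - 2/x^2.
x = 0 is a singular point because the y-coefficient -1/x - 2/x^2 has a pole at x = 0.
It is a regular singular point because x P_1(x) = p(x) = x and x^2 P_2(x) = q(x) = -x - 2 are polynomials, hence analytic at x = 0.
p(0) = 0,  q(0) = -2.
Indicial equation: r(r-1) + p(0) r + q(0) = 0, i.e. r^2 + (p(0) - 1) r + q(0) = 0, i.e. r^2 - 1 r - 2 = 0.
Discriminant: (-1)^2 - 4(-2) = 9, so r = (1 ± 3)/2.
Solving: r_1 = 2, r_2 = -1.

indicial: r^2 - 1 r - 2 = 0; roots r_1 = 2, r_2 = -1


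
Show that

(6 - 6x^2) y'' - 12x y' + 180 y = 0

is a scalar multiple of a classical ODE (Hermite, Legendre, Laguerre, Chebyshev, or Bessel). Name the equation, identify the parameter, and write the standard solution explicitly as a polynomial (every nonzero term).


All three coefficients share the factor 6; dividing through by 6 gives  (1 - x^2) y'' - 2x y' + 30 y = 0.
This matches the Legendre equation (1 - x^2) y'' - 2x y' + n(n+1) y = 0 (note the -2x y' term) with n(n+1) = 30, so n = 5; the polynomial solution is P_5(x).
With y = sum_k a_k x^k, matching x^k gives (k+2)(k+1) a_{k+2} = [k(k+1) - n(n+1)] a_k = (k - 5)(k + 6) a_k. The right side vanishes at k = 5, so the series with the parity of 5 terminates at degree 5.
Standard normalization (P_n(1) = 1): leading coefficient (2n)!/(2^n (n!)^2) = 3628800/(32*14400) = 63/8, so a_5 = 63/8. Work downward with a_k = (k+1)(k+2) a_{k+2} / ((k - 5)(k + 6)):
  a_3 = (4)(5)(63/8) / ((3 - 5)(3 + 6)) = (315/2)/(-18) = -35/4
  a_1 = (2)(3)(-35/4) / ((1 - 5)(1 + 6)) = (-105/2)/(-28) = 15/8
Hence P_5(x) = 63 x^5/8 - 35 x^3/4 + 15 x/8.

P_5(x); series = 63 x^5/8 - 35 x^3/4 + 15 x/8


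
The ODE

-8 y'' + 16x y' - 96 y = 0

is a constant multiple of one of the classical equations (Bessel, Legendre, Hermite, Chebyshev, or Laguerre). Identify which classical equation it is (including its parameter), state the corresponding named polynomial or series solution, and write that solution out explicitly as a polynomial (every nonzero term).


All three coefficients share the factor -8; dividing through by -8 gives  y'' - 2x y' + 12 y = 0.
This matches the Hermite equation y'' - 2x y' + 2n y = 0 with 2n = 12, so n = 6; the polynomial solution is H_6(x).
With y = sum_k a_k x^k, matching x^k gives (k+2)(k+1) a_{k+2} = 2(k - n) a_k = 2(k - 6) a_k. The right side vanishes at k = 6, so the series with the parity of 6 terminates at degree 6.
Standard normalization: leading coefficient of H_n is 2^n, so a_6 = 2^6 = 64. Work downward with a_k = (k+1)(k+2) a_{k+2} / (2(k - n)):
  a_4 = (5)(6)(64) / (2(4 - 6)) = 1920/(-4) = -480
  a_2 = (3)(4)(-480) / (2(2 - 6)) = -5760/(-8) = 720
  a_0 = (1)(2)(720) / (2(0 - 6)) = 1440/(-12) = -120
Hence H_6(x) = 64 x^6 - 480 x^4 + 720 x^2 - 120.

H_6(x); series = 64 x^6 - 480 x^4 + 720 x^2 - 120


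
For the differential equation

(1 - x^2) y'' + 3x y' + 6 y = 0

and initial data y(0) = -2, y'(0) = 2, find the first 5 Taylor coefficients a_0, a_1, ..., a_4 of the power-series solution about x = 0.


Ansatz: y(x) = sum_{n>=0} a_n x^n, so y'(x) = sum_{n>=1} n a_n x^(n-1) and y''(x) = sum_{n>=2} n(n-1) a_n x^(n-2).
Substitute into P(x) y'' + Q(x) y' + R(x) y = 0 with P(x) = 1 - x^2, Q(x) = 3x, R(x) = 6, and match powers of x.
Initial conditions: a_0 = -2, a_1 = 2.
Setting the coefficient of each power of x to zero and solving order by order (substituting the coefficients already found):
  x^0: 2 a_2 + 6 a_0 = 0  ->  2 a_2 = -6 a_0 = 12  ->  a_2 = 6
  x^1: 6 a_3 + 9 a_1 = 0  ->  6 a_3 = -9 a_1 = -18  ->  a_3 = -3
  x^2: 12 a_4 + 10 a_2 = 0  ->  12 a_4 = -10 a_2 = -60  ->  a_4 = -5
Truncated series: y(x) = -2 + 2 x + 6 x^2 - 3 x^3 - 5 x^4 + O(x^5).

a_0 = -2; a_1 = 2; a_2 = 6; a_3 = -3; a_4 = -5


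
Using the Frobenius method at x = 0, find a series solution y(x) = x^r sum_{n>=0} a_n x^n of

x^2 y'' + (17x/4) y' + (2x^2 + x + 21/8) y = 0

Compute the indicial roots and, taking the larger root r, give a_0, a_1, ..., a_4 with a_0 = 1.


Write in Frobenius form y'' + (p(x)/x) y' + (q(x)/x^2) y = 0:
  p(x) = 17/4,  q(x) = 2x^2 + x + 21/8.
Indicial equation: r(r-1) + (17/4) r + (21/8) = 0 -> roots r_1 = -3/2, r_2 = -7/4.
Take r = r_1 = -3/2. Let y(x) = x^r sum_{n>=0} a_n x^n with a_0 = 1.
Substitute y = x^r sum a_n x^n and match x^{r+n}. The recurrence is
  D(n) a_n + 1 a_{n-1} + 2 a_{n-2} = 0,  where D(n) = (r+n)(r+n-1) + (17/4)(r+n) + (21/8).
  a_n = [-1 a_{n-1} - 2 a_{n-2}] / D(n).
Since the indicial polynomial factors as (r - r_1)(r - r_2), D(n) = (r_1 + n - r_1)(r_1 + n - r_2) = n(n + 1/4).
Evaluating step by step (a_0 = 1):
  n = 1: D(1) = 1(1 + 1/4) = 5/4; numerator = -1(1) = -1; a_1 = (-1)/(5/4) = -4/5
  n = 2: D(2) = 2(2 + 1/4) = 9/2; numerator = -1(-4/5) - 2(1) = -6/5; a_2 = (-6/5)/(9/2) = -4/15
  n = 3: D(3) = 3(3 + 1/4) = 39/4; numerator = -1(-4/15) - 2(-4/5) = 28/15; a_3 = (28/15)/(39/4) = 112/585
  n = 4: D(4) = 4(4 + 1/4) = 17; numerator = -1(112/585) - 2(-4/15) = 40/117; a_4 = (40/117)/(17) = 40/1989

r = -3/2; a_0 = 1; a_1 = -4/5; a_2 = -4/15; a_3 = 112/585; a_4 = 40/1989


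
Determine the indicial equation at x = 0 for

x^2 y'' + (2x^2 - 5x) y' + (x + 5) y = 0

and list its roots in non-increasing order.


Divide by x^2 to reach normal form y'' + P_1(x) y' + P_2(x) y = 0 with P_1(x) = 2 - 5/x and P_2(x) = 1/x + 5/x^2.
x = 0 is a singular point because the y'-coefficient 2 - 5/x has a pole at x = 0 and the y-coefficient 1/x + 5/x^2 has a pole at x = 0.
It is a regular singular point because x P_1(x) = p(x) = 2x - 5 and x^2 P_2(x) = q(x) = x + 5 are polynomials, hence analytic at x = 0.
p(0) = -5,  q(0) = 5.
Indicial equation: r(r-1) + p(0) r + q(0) = 0, i.e. r^2 + (p(0) - 1) r + q(0) = 0, i.e. r^2 - 6 r + 5 = 0.
Discriminant: (-6)^2 - 4(5) = 16, so r = (6 ± 4)/2.
Solving: r_1 = 5, r_2 = 1.

indicial: r^2 - 6 r + 5 = 0; roots r_1 = 5, r_2 = 1


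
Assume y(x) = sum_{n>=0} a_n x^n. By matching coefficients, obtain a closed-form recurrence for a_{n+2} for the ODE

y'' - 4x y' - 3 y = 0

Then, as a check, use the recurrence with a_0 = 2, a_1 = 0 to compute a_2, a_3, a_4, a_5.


Substitute y = sum_n a_n x^n.
y''(x) has coefficient (n+2)(n+1) a_{n+2} at x^n;
-4 x y'(x) has coefficient -4 n a_n at x^n (shift);
-3 y(x) has coefficient -3 a_n at x^n.
Matching x^n: (n+2)(n+1) a_{n+2} + (-4n - 3) a_n = 0.
Thus a_{n+2} = (4n + 3) / ((n+1)(n+2)) * a_n.

Check with a_0 = 2, a_1 = 0 (apply the recurrence for n = 0, 1, 2, 3): a_0 = 2, a_1 = 0, a_2 = 3, a_3 = 0, a_4 = 11/4, a_5 = 0.

a_(n+2) = (4n + 3) / ((n+1)(n+2)) * a_n; check: a_0 = 2, a_1 = 0, a_2 = 3, a_3 = 0, a_4 = 11/4, a_5 = 0


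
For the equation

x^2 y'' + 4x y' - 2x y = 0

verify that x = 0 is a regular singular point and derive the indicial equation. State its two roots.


Divide by x^2 to reach normal form y'' + P_1(x) y' + P_2(x) y = 0 with P_1(x) = 4/x and P_2(x) = -2/x.
x = 0 is a singular point because the y'-coefficient 4/x has a pole at x = 0 and the y-coefficient -2/x has a pole at x = 0.
It is a regular singular point because x P_1(x) = p(x) = 4 and x^2 P_2(x) = q(x) = -2x are polynomials, hence analytic at x = 0.
p(0) = 4,  q(0) = 0.
Indicial equation: r(r-1) + p(0) r + q(0) = 0, i.e. r^2 + (p(0) - 1) r + q(0) = 0, i.e. r^2 + 3 r = 0.
Discriminant: (3)^2 - 4(0) = 9, so r = (-3 ± 3)/2.
Solving: r_1 = 0, r_2 = -3.

indicial: r^2 + 3 r = 0; roots r_1 = 0, r_2 = -3


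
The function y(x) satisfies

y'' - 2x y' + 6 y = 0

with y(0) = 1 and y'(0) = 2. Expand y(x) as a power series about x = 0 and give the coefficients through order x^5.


Ansatz: y(x) = sum_{n>=0} a_n x^n, so y'(x) = sum_{n>=1} n a_n x^(n-1) and y''(x) = sum_{n>=2} n(n-1) a_n x^(n-2).
Substitute into P(x) y'' + Q(x) y' + R(x) y = 0 with P(x) = 1, Q(x) = -2x, R(x) = 6, and match powers of x.
Initial conditions: a_0 = 1, a_1 = 2.
Setting the coefficient of each power of x to zero and solving order by order (substituting the coefficients already found):
  x^0: 2 a_2 + 6 a_0 = 0  ->  2 a_2 = -6 a_0 = -6  ->  a_2 = -3
  x^1: 6 a_3 + 4 a_1 = 0  ->  6 a_3 = -4 a_1 = -8  ->  a_3 = -4/3
  x^2: 12 a_4 + 2 a_2 = 0  ->  12 a_4 = -2 a_2 = 6  ->  a_4 = 1/2
  x^3: 20 a_5 = 0  ->  a_5 = 0
Truncated series: y(x) = 1 + 2 x - 3 x^2 - (4/3) x^3 + (1/2) x^4 + O(x^6).

a_0 = 1; a_1 = 2; a_2 = -3; a_3 = -4/3; a_4 = 1/2; a_5 = 0


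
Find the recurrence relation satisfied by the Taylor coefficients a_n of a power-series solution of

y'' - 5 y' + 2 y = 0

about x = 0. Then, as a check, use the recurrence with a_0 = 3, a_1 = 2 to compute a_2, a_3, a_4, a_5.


Substitute y = sum_n a_n x^n.
y''(x) has coefficient (n+2)(n+1) a_{n+2} at x^n;
-5 y'(x) has coefficient -5 (n+1) a_{n+1} at x^n;
2 y(x) has coefficient 2 a_n at x^n.
Matching x^n: (n+2)(n+1) a_{n+2} - 5 (n+1) a_{n+1} + 2 a_n = 0.
Thus a_{n+2} = [5 (n+1) a_{n+1} - 2 a_n] / ((n+1)(n+2)).

Check with a_0 = 3, a_1 = 2 (apply the recurrence for n = 0, 1, 2, 3): a_0 = 3, a_1 = 2, a_2 = 2, a_3 = 8/3, a_4 = 3, a_5 = 41/15.

a_(n+2) = [5 (n+1) a_(n+1) - 2 a_n] / ((n+1)(n+2)); check: a_0 = 3, a_1 = 2, a_2 = 2, a_3 = 8/3, a_4 = 3, a_5 = 41/15


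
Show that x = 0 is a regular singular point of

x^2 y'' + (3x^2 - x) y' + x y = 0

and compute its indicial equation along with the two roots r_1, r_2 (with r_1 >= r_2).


Divide by x^2 to reach normal form y'' + P_1(x) y' + P_2(x) y = 0 with P_1(x) = 3 - 1/x and P_2(x) = 1/x.
x = 0 is a singular point because the y'-coefficient 3 - 1/x has a pole at x = 0 and the y-coefficient 1/x has a pole at x = 0.
It is a regular singular point because x P_1(x) = p(x) = 3x - 1 and x^2 P_2(x) = q(x) = x are polynomials, hence analytic at x = 0.
p(0) = -1,  q(0) = 0.
Indicial equation: r(r-1) + p(0) r + q(0) = 0, i.e. r^2 + (p(0) - 1) r + q(0) = 0, i.e. r^2 - 2 r = 0.
Discriminant: (-2)^2 - 4(0) = 4, so r = (2 ± 2)/2.
Solving: r_1 = 2, r_2 = 0.

indicial: r^2 - 2 r = 0; roots r_1 = 2, r_2 = 0


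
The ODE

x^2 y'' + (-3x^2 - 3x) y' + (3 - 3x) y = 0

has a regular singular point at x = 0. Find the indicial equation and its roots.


Divide by x^2 to reach normal form y'' + P_1(x) y' + P_2(x) y = 0 with P_1(x) = -3 - 3/x and P_2(x) = -3/x + 3/x^2.
x = 0 is a singular point because the y'-coefficient -3 - 3/x has a pole at x = 0 and the y-coefficient -3/x + 3/x^2 has a pole at x = 0.
It is a regular singular point because x P_1(x) = p(x) = -3x - 3 and x^2 P_2(x) = q(x) = 3 - 3x are polynomials, hence analytic at x = 0.
p(0) = -3,  q(0) = 3.
Indicial equation: r(r-1) + p(0) r + q(0) = 0, i.e. r^2 + (p(0) - 1) r + q(0) = 0, i.e. r^2 - 4 r + 3 = 0.
Discriminant: (-4)^2 - 4(3) = 4, so r = (4 ± 2)/2.
Solving: r_1 = 3, r_2 = 1.

indicial: r^2 - 4 r + 3 = 0; roots r_1 = 3, r_2 = 1


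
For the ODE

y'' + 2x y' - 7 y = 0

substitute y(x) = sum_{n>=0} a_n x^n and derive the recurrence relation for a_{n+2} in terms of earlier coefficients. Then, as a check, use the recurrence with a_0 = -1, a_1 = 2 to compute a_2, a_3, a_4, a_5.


Substitute y = sum_n a_n x^n.
y''(x) has coefficient (n+2)(n+1) a_{n+2} at x^n;
2 x y'(x) has coefficient 2 n a_n at x^n (shift);
-7 y(x) has coefficient -7 a_n at x^n.
Matching x^n: (n+2)(n+1) a_{n+2} + (2n - 7) a_n = 0.
Thus a_{n+2} = (-2n + 7) / ((n+1)(n+2)) * a_n.

Check with a_0 = -1, a_1 = 2 (apply the recurrence for n = 0, 1, 2, 3): a_0 = -1, a_1 = 2, a_2 = -7/2, a_3 = 5/3, a_4 = -7/8, a_5 = 1/12.

a_(n+2) = (-2n + 7) / ((n+1)(n+2)) * a_n; check: a_0 = -1, a_1 = 2, a_2 = -7/2, a_3 = 5/3, a_4 = -7/8, a_5 = 1/12


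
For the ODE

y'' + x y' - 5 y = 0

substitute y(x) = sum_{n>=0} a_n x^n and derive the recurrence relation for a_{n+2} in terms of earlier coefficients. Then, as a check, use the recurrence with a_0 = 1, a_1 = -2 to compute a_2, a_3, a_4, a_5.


Substitute y = sum_n a_n x^n.
y''(x) has coefficient (n+2)(n+1) a_{n+2} at x^n;
x y'(x) has coefficient n a_n at x^n (shift);
-5 y(x) has coefficient -5 a_n at x^n.
Matching x^n: (n+2)(n+1) a_{n+2} + (n - 5) a_n = 0.
Thus a_{n+2} = (-n + 5) / ((n+1)(n+2)) * a_n.

Check with a_0 = 1, a_1 = -2 (apply the recurrence for n = 0, 1, 2, 3): a_0 = 1, a_1 = -2, a_2 = 5/2, a_3 = -4/3, a_4 = 5/8, a_5 = -2/15.

a_(n+2) = (-n + 5) / ((n+1)(n+2)) * a_n; check: a_0 = 1, a_1 = -2, a_2 = 5/2, a_3 = -4/3, a_4 = 5/8, a_5 = -2/15


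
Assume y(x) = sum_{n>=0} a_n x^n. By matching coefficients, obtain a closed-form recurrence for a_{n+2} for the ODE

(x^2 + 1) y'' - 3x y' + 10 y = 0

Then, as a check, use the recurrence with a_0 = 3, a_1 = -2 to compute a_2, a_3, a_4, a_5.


Substitute y = sum_n a_n x^n.
(1 + 1 x^2) y'' contributes (n+2)(n+1) a_{n+2} + n(n-1) a_n at x^n.
-3 x y'(x) contributes -3 n a_n at x^n.
10 y(x) contributes 10 a_n at x^n.
Matching x^n: (n+2)(n+1) a_{n+2} + (n(n-1) - 3 n + 10) a_n = 0.
Thus a_{n+2} = (-n(n-1) + 3 n - 10) / ((n+1)(n+2)) * a_n.

Check with a_0 = 3, a_1 = -2 (apply the recurrence for n = 0, 1, 2, 3): a_0 = 3, a_1 = -2, a_2 = -15, a_3 = 7/3, a_4 = 15/2, a_5 = -49/60.

a_(n+2) = (-n(n-1) + 3 n - 10) / ((n+1)(n+2)) * a_n; check: a_0 = 3, a_1 = -2, a_2 = -15, a_3 = 7/3, a_4 = 15/2, a_5 = -49/60


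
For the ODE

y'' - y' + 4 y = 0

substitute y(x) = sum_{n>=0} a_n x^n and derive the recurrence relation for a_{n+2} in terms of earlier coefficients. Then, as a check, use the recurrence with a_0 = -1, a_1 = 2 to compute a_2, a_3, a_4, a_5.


Substitute y = sum_n a_n x^n.
y''(x) has coefficient (n+2)(n+1) a_{n+2} at x^n;
-y'(x) has coefficient -(n+1) a_{n+1} at x^n;
4 y(x) has coefficient 4 a_n at x^n.
Matching x^n: (n+2)(n+1) a_{n+2} - (n+1) a_{n+1} + 4 a_n = 0.
Thus a_{n+2} = [(n+1) a_{n+1} - 4 a_n] / ((n+1)(n+2)).

Check with a_0 = -1, a_1 = 2 (apply the recurrence for n = 0, 1, 2, 3): a_0 = -1, a_1 = 2, a_2 = 3, a_3 = -1/3, a_4 = -13/12, a_5 = -3/20.

a_(n+2) = [(n+1) a_(n+1) - 4 a_n] / ((n+1)(n+2)); check: a_0 = -1, a_1 = 2, a_2 = 3, a_3 = -1/3, a_4 = -13/12, a_5 = -3/20


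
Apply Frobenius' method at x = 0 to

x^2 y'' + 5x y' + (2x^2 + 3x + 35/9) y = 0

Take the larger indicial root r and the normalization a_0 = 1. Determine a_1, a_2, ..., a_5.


Write in Frobenius form y'' + (p(x)/x) y' + (q(x)/x^2) y = 0:
  p(x) = 5,  q(x) = 2x^2 + 3x + 35/9.
Indicial equation: r(r-1) + (5) r + (35/9) = 0 -> roots r_1 = -5/3, r_2 = -7/3.
Take r = r_1 = -5/3. Let y(x) = x^r sum_{n>=0} a_n x^n with a_0 = 1.
Substitute y = x^r sum a_n x^n and match x^{r+n}. The recurrence is
  D(n) a_n + 3 a_{n-1} + 2 a_{n-2} = 0,  where D(n) = (r+n)(r+n-1) + (5)(r+n) + (35/9).
  a_n = [-3 a_{n-1} - 2 a_{n-2}] / D(n).
Since the indicial polynomial factors as (r - r_1)(r - r_2), D(n) = (r_1 + n - r_1)(r_1 + n - r_2) = n(n + 2/3).
Evaluating step by step (a_0 = 1):
  n = 1: D(1) = 1(1 + 2/3) = 5/3; numerator = -3(1) = -3; a_1 = (-3)/(5/3) = -9/5
  n = 2: D(2) = 2(2 + 2/3) = 16/3; numerator = -3(-9/5) - 2(1) = 17/5; a_2 = (17/5)/(16/3) = 51/80
  n = 3: D(3) = 3(3 + 2/3) = 11; numerator = -3(51/80) - 2(-9/5) = 27/16; a_3 = (27/16)/(11) = 27/176
  n = 4: D(4) = 4(4 + 2/3) = 56/3; numerator = -3(27/176) - 2(51/80) = -1527/880; a_4 = (-1527/880)/(56/3) = -4581/49280
  n = 5: D(5) = 5(5 + 2/3) = 85/3; numerator = -3(-4581/49280) - 2(27/176) = -1377/49280; a_5 = (-1377/49280)/(85/3) = -243/246400

r = -5/3; a_0 = 1; a_1 = -9/5; a_2 = 51/80; a_3 = 27/176; a_4 = -4581/49280; a_5 = -243/246400


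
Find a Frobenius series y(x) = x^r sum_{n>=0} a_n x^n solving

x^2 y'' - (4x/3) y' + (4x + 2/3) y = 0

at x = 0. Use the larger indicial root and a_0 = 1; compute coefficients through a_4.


Write in Frobenius form y'' + (p(x)/x) y' + (q(x)/x^2) y = 0:
  p(x) = -4/3,  q(x) = 4x + 2/3.
Indicial equation: r(r-1) + (-4/3) r + (2/3) = 0 -> roots r_1 = 2, r_2 = 1/3.
Take r = r_1 = 2. Let y(x) = x^r sum_{n>=0} a_n x^n with a_0 = 1.
Substitute y = x^r sum a_n x^n and match x^{r+n}. The recurrence is
  D(n) a_n + 4 a_{n-1} = 0,  where D(n) = (r+n)(r+n-1) + (-4/3)(r+n) + (2/3).
  a_n = -4 / D(n) * a_{n-1}.
Since the indicial polynomial factors as (r - r_1)(r - r_2), D(n) = (r_1 + n - r_1)(r_1 + n - r_2) = n(n + 5/3).
Evaluating step by step (a_0 = 1):
  n = 1: D(1) = 1(1 + 5/3) = 8/3; numerator = -4(1) = -4; a_1 = (-4)/(8/3) = -3/2
  n = 2: D(2) = 2(2 + 5/3) = 22/3; numerator = -4(-3/2) = 6; a_2 = (6)/(22/3) = 9/11
  n = 3: D(3) = 3(3 + 5/3) = 14; numerator = -4(9/11) = -36/11; a_3 = (-36/11)/(14) = -18/77
  n = 4: D(4) = 4(4 + 5/3) = 68/3; numerator = -4(-18/77) = 72/77; a_4 = (72/77)/(68/3) = 54/1309

r = 2; a_0 = 1; a_1 = -3/2; a_2 = 9/11; a_3 = -18/77; a_4 = 54/1309


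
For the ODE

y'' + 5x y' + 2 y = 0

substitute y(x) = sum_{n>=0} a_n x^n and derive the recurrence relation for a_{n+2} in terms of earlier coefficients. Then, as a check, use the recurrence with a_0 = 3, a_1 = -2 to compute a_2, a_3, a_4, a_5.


Substitute y = sum_n a_n x^n.
y''(x) has coefficient (n+2)(n+1) a_{n+2} at x^n;
5 x y'(x) has coefficient 5 n a_n at x^n (shift);
2 y(x) has coefficient 2 a_n at x^n.
Matching x^n: (n+2)(n+1) a_{n+2} + (5n + 2) a_n = 0.
Thus a_{n+2} = (-5n - 2) / ((n+1)(n+2)) * a_n.

Check with a_0 = 3, a_1 = -2 (apply the recurrence for n = 0, 1, 2, 3): a_0 = 3, a_1 = -2, a_2 = -3, a_3 = 7/3, a_4 = 3, a_5 = -119/60.

a_(n+2) = (-5n - 2) / ((n+1)(n+2)) * a_n; check: a_0 = 3, a_1 = -2, a_2 = -3, a_3 = 7/3, a_4 = 3, a_5 = -119/60


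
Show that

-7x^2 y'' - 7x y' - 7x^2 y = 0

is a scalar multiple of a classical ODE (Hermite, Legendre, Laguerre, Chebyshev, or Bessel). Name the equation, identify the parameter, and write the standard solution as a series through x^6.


All three coefficients share the factor -7; dividing through by -7 gives  x^2 y'' + x y' + x^2 y = 0.
This matches the Bessel equation x^2 y'' + x y' + (x^2 - nu^2) y = 0 with nu^2 = 0, so nu = 0; the solution bounded at x = 0 is J_0(x).
Frobenius at x = 0: indicial roots ±nu; for r = nu the recurrence k(k + 2nu) c_k = -c_{k-2} gives the standard series J_nu(x) = sum_{k>=0} (-1)^k / (k! (k+nu)!) (x/2)^(2k+nu). Evaluate the first 4 terms:
  k = 0: (-1)^0 / (0! * 0! * 2^0) x^0 = 1/(1*1*1) x^0 = (1) x^0
  k = 1: (-1)^1 / (1! * 1! * 2^2) x^2 = -1/(1*1*4) x^2 = (-1/4) x^2
  k = 2: (-1)^2 / (2! * 2! * 2^4) x^4 = 1/(2*2*16) x^4 = (1/64) x^4
  k = 3: (-1)^3 / (3! * 3! * 2^6) x^6 = -1/(6*6*64) x^6 = (-1/2304) x^6
Hence J_0(x) = -x^6/2304 + x^4/64 - x^2/4 + 1 + ....

J_0(x); series = -x^6/2304 + x^4/64 - x^2/4 + 1


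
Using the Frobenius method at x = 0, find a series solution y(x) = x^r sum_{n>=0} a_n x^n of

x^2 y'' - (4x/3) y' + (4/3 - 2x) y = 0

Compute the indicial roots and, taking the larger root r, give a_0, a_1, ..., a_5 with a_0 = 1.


Write in Frobenius form y'' + (p(x)/x) y' + (q(x)/x^2) y = 0:
  p(x) = -4/3,  q(x) = 4/3 - 2x.
Indicial equation: r(r-1) + (-4/3) r + (4/3) = 0 -> roots r_1 = 4/3, r_2 = 1.
Take r = r_1 = 4/3. Let y(x) = x^r sum_{n>=0} a_n x^n with a_0 = 1.
Substitute y = x^r sum a_n x^n and match x^{r+n}. The recurrence is
  D(n) a_n - 2 a_{n-1} = 0,  where D(n) = (r+n)(r+n-1) + (-4/3)(r+n) + (4/3).
  a_n = 2 / D(n) * a_{n-1}.
Since the indicial polynomial factors as (r - r_1)(r - r_2), D(n) = (r_1 + n - r_1)(r_1 + n - r_2) = n(n + 1/3).
Evaluating step by step (a_0 = 1):
  n = 1: D(1) = 1(1 + 1/3) = 4/3; numerator = 2(1) = 2; a_1 = (2)/(4/3) = 3/2
  n = 2: D(2) = 2(2 + 1/3) = 14/3; numerator = 2(3/2) = 3; a_2 = (3)/(14/3) = 9/14
  n = 3: D(3) = 3(3 + 1/3) = 10; numerator = 2(9/14) = 9/7; a_3 = (9/7)/(10) = 9/70
  n = 4: D(4) = 4(4 + 1/3) = 52/3; numerator = 2(9/70) = 9/35; a_4 = (9/35)/(52/3) = 27/1820
  n = 5: D(5) = 5(5 + 1/3) = 80/3; numerator = 2(27/1820) = 27/910; a_5 = (27/910)/(80/3) = 81/72800

r = 4/3; a_0 = 1; a_1 = 3/2; a_2 = 9/14; a_3 = 9/70; a_4 = 27/1820; a_5 = 81/72800


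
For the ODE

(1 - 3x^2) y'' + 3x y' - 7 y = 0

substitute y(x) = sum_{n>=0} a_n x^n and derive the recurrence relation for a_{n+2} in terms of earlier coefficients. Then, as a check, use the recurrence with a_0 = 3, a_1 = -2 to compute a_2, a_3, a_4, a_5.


Substitute y = sum_n a_n x^n.
(1 - 3 x^2) y'' contributes (n+2)(n+1) a_{n+2} - 3 n(n-1) a_n at x^n.
3 x y'(x) contributes 3 n a_n at x^n.
-7 y(x) contributes -7 a_n at x^n.
Matching x^n: (n+2)(n+1) a_{n+2} + (-3 n(n-1) + 3 n - 7) a_n = 0.
Thus a_{n+2} = (3 n(n-1) - 3 n + 7) / ((n+1)(n+2)) * a_n.

Check with a_0 = 3, a_1 = -2 (apply the recurrence for n = 0, 1, 2, 3): a_0 = 3, a_1 = -2, a_2 = 21/2, a_3 = -4/3, a_4 = 49/8, a_5 = -16/15.

a_(n+2) = (3 n(n-1) - 3 n + 7) / ((n+1)(n+2)) * a_n; check: a_0 = 3, a_1 = -2, a_2 = 21/2, a_3 = -4/3, a_4 = 49/8, a_5 = -16/15


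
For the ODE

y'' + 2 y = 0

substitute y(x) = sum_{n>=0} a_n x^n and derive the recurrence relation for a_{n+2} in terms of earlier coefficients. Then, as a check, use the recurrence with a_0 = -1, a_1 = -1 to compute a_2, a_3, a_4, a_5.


Substitute y = sum_n a_n x^n into y'' + (const) y = 0.
y''(x) = sum_{n>=0} (n+2)(n+1) a_{n+2} x^n.
The ODE becomes sum_n [(n+2)(n+1) a_{n+2} + 2 a_n] x^n = 0.
Setting each coefficient to zero gives the recurrence:
  (n+2)(n+1) a_{n+2} + 2 a_n = 0,
  a_{n+2} = -2 / ((n+1)(n+2)) a_n.

Check with a_0 = -1, a_1 = -1 (apply the recurrence for n = 0, 1, 2, 3): a_0 = -1, a_1 = -1, a_2 = 1, a_3 = 1/3, a_4 = -1/6, a_5 = -1/30.

a_{n+2} = -2/((n+1)(n+2)) * a_n; check: a_0 = -1, a_1 = -1, a_2 = 1, a_3 = 1/3, a_4 = -1/6, a_5 = -1/30


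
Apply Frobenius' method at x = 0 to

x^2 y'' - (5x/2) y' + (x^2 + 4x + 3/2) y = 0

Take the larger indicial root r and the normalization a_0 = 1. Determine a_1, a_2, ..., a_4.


Write in Frobenius form y'' + (p(x)/x) y' + (q(x)/x^2) y = 0:
  p(x) = -5/2,  q(x) = x^2 + 4x + 3/2.
Indicial equation: r(r-1) + (-5/2) r + (3/2) = 0 -> roots r_1 = 3, r_2 = 1/2.
Take r = r_1 = 3. Let y(x) = x^r sum_{n>=0} a_n x^n with a_0 = 1.
Substitute y = x^r sum a_n x^n and match x^{r+n}. The recurrence is
  D(n) a_n + 4 a_{n-1} + 1 a_{n-2} = 0,  where D(n) = (r+n)(r+n-1) + (-5/2)(r+n) + (3/2).
  a_n = [-4 a_{n-1} - 1 a_{n-2}] / D(n).
Since the indicial polynomial factors as (r - r_1)(r - r_2), D(n) = (r_1 + n - r_1)(r_1 + n - r_2) = n(n + 5/2).
Evaluating step by step (a_0 = 1):
  n = 1: D(1) = 1(1 + 5/2) = 7/2; numerator = -4(1) = -4; a_1 = (-4)/(7/2) = -8/7
  n = 2: D(2) = 2(2 + 5/2) = 9; numerator = -4(-8/7) - 1(1) = 25/7; a_2 = (25/7)/(9) = 25/63
  n = 3: D(3) = 3(3 + 5/2) = 33/2; numerator = -4(25/63) - 1(-8/7) = -4/9; a_3 = (-4/9)/(33/2) = -8/297
  n = 4: D(4) = 4(4 + 5/2) = 26; numerator = -4(-8/297) - 1(25/63) = -601/2079; a_4 = (-601/2079)/(26) = -601/54054

r = 3; a_0 = 1; a_1 = -8/7; a_2 = 25/63; a_3 = -8/297; a_4 = -601/54054


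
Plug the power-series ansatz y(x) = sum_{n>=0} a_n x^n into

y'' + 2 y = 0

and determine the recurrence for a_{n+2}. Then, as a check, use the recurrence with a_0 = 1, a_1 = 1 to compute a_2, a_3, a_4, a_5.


Substitute y = sum_n a_n x^n into y'' + (const) y = 0.
y''(x) = sum_{n>=0} (n+2)(n+1) a_{n+2} x^n.
The ODE becomes sum_n [(n+2)(n+1) a_{n+2} + 2 a_n] x^n = 0.
Setting each coefficient to zero gives the recurrence:
  (n+2)(n+1) a_{n+2} + 2 a_n = 0,
  a_{n+2} = -2 / ((n+1)(n+2)) a_n.

Check with a_0 = 1, a_1 = 1 (apply the recurrence for n = 0, 1, 2, 3): a_0 = 1, a_1 = 1, a_2 = -1, a_3 = -1/3, a_4 = 1/6, a_5 = 1/30.

a_{n+2} = -2/((n+1)(n+2)) * a_n; check: a_0 = 1, a_1 = 1, a_2 = -1, a_3 = -1/3, a_4 = 1/6, a_5 = 1/30


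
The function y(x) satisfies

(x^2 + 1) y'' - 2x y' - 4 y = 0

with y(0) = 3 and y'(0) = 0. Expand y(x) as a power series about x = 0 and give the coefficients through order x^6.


Ansatz: y(x) = sum_{n>=0} a_n x^n, so y'(x) = sum_{n>=1} n a_n x^(n-1) and y''(x) = sum_{n>=2} n(n-1) a_n x^(n-2).
Substitute into P(x) y'' + Q(x) y' + R(x) y = 0 with P(x) = x^2 + 1, Q(x) = -2x, R(x) = -4, and match powers of x.
Initial conditions: a_0 = 3, a_1 = 0.
Setting the coefficient of each power of x to zero and solving order by order (substituting the coefficients already found):
  x^0: 2 a_2 - 4 a_0 = 0  ->  2 a_2 = 4 a_0 = 12  ->  a_2 = 6
  x^1: 6 a_3 - 6 a_1 = 0  ->  6 a_3 = 6 a_1 = 0  ->  a_3 = 0
  x^2: 12 a_4 - 6 a_2 = 0  ->  12 a_4 = 6 a_2 = 36  ->  a_4 = 3
  x^3: 20 a_5 - 4 a_3 = 0  ->  20 a_5 = 4 a_3 = 0  ->  a_5 = 0
  x^4: 30 a_6 = 0  ->  a_6 = 0
Truncated series: y(x) = 3 + 6 x^2 + 3 x^4 + O(x^7).

a_0 = 3; a_1 = 0; a_2 = 6; a_3 = 0; a_4 = 3; a_5 = 0; a_6 = 0


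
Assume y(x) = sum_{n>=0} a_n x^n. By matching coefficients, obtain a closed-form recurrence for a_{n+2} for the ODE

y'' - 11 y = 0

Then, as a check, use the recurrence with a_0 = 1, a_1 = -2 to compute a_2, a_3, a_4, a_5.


Substitute y = sum_n a_n x^n into y'' + (const) y = 0.
y''(x) = sum_{n>=0} (n+2)(n+1) a_{n+2} x^n.
The ODE becomes sum_n [(n+2)(n+1) a_{n+2} - 11 a_n] x^n = 0.
Setting each coefficient to zero gives the recurrence:
  (n+2)(n+1) a_{n+2} - 11 a_n = 0,
  a_{n+2} = 11 / ((n+1)(n+2)) a_n.

Check with a_0 = 1, a_1 = -2 (apply the recurrence for n = 0, 1, 2, 3): a_0 = 1, a_1 = -2, a_2 = 11/2, a_3 = -11/3, a_4 = 121/24, a_5 = -121/60.

a_{n+2} = 11/((n+1)(n+2)) * a_n; check: a_0 = 1, a_1 = -2, a_2 = 11/2, a_3 = -11/3, a_4 = 121/24, a_5 = -121/60


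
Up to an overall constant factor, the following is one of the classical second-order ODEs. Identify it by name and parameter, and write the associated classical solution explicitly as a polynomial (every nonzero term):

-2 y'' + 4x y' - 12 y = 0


All three coefficients share the factor -2; dividing through by -2 gives  y'' - 2x y' + 6 y = 0.
This matches the Hermite equation y'' - 2x y' + 2n y = 0 with 2n = 6, so n = 3; the polynomial solution is H_3(x).
With y = sum_k a_k x^k, matching x^k gives (k+2)(k+1) a_{k+2} = 2(k - n) a_k = 2(k - 3) a_k. The right side vanishes at k = 3, so the series with the parity of 3 terminates at degree 3.
Standard normalization: leading coefficient of H_n is 2^n, so a_3 = 2^3 = 8. Work downward with a_k = (k+1)(k+2) a_{k+2} / (2(k - n)):
  a_1 = (2)(3)(8) / (2(1 - 3)) = 48/(-4) = -12
Hence H_3(x) = 8 x^3 - 12 x.

H_3(x); series = 8 x^3 - 12 x


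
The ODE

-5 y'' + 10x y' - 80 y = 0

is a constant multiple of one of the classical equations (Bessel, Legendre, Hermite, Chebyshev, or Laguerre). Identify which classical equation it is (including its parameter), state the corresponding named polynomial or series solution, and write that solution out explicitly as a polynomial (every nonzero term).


All three coefficients share the factor -5; dividing through by -5 gives  y'' - 2x y' + 16 y = 0.
This matches the Hermite equation y'' - 2x y' + 2n y = 0 with 2n = 16, so n = 8; the polynomial solution is H_8(x).
With y = sum_k a_k x^k, matching x^k gives (k+2)(k+1) a_{k+2} = 2(k - n) a_k = 2(k - 8) a_k. The right side vanishes at k = 8, so the series with the parity of 8 terminates at degree 8.
Standard normalization: leading coefficient of H_n is 2^n, so a_8 = 2^8 = 256. Work downward with a_k = (k+1)(k+2) a_{k+2} / (2(k - n)):
  a_6 = (7)(8)(256) / (2(6 - 8)) = 14336/(-4) = -3584
  a_4 = (5)(6)(-3584) / (2(4 - 8)) = -107520/(-8) = 13440
  a_2 = (3)(4)(13440) / (2(2 - 8)) = 161280/(-12) = -13440
  a_0 = (1)(2)(-13440) / (2(0 - 8)) = -26880/(-16) = 1680
Hence H_8(x) = 256 x^8 - 3584 x^6 + 13440 x^4 - 13440 x^2 + 1680.

H_8(x); series = 256 x^8 - 3584 x^6 + 13440 x^4 - 13440 x^2 + 1680


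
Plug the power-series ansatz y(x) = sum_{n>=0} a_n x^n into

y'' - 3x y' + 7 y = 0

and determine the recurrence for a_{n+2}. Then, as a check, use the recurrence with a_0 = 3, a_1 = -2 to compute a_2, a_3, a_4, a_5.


Substitute y = sum_n a_n x^n.
y''(x) has coefficient (n+2)(n+1) a_{n+2} at x^n;
-3 x y'(x) has coefficient -3 n a_n at x^n (shift);
7 y(x) has coefficient 7 a_n at x^n.
Matching x^n: (n+2)(n+1) a_{n+2} + (-3n + 7) a_n = 0.
Thus a_{n+2} = (3n - 7) / ((n+1)(n+2)) * a_n.

Check with a_0 = 3, a_1 = -2 (apply the recurrence for n = 0, 1, 2, 3): a_0 = 3, a_1 = -2, a_2 = -21/2, a_3 = 4/3, a_4 = 7/8, a_5 = 2/15.

a_(n+2) = (3n - 7) / ((n+1)(n+2)) * a_n; check: a_0 = 3, a_1 = -2, a_2 = -21/2, a_3 = 4/3, a_4 = 7/8, a_5 = 2/15


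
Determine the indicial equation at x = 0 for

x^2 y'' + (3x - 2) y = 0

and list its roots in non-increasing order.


Divide by x^2 to reach normal form y'' + P_1(x) y' + P_2(x) y = 0 with P_1(x) = 0 and P_2(x) = 3/x - 2/x^2.
x = 0 is a singular point because the y-coefficient 3/x - 2/x^2 has a pole at x = 0.
It is a regular singular point because x P_1(x) = p(x) = 0 and x^2 P_2(x) = q(x) = 3x - 2 are polynomials, hence analytic at x = 0.
p(0) = 0,  q(0) = -2.
Indicial equation: r(r-1) + p(0) r + q(0) = 0, i.e. r^2 + (p(0) - 1) r + q(0) = 0, i.e. r^2 - 1 r - 2 = 0.
Discriminant: (-1)^2 - 4(-2) = 9, so r = (1 ± 3)/2.
Solving: r_1 = 2, r_2 = -1.

indicial: r^2 - 1 r - 2 = 0; roots r_1 = 2, r_2 = -1
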